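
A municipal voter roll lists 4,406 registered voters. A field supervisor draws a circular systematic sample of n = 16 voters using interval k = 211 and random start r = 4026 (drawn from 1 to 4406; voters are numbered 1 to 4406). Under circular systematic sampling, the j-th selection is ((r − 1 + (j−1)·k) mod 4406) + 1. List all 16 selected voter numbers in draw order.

4026, 4237, 42, 253, 464, 675, 886, 1097, 1308, 1519, 1730, 1941, 2152, 2363, 2574, 2785

Selection 1: 4026
Selection 2: 4026 + 211 = 4237
Selection 3: 4237 + 211 = 4448 → 4448 − 4406 = 42
Selection 4: 42 + 211 = 253
Selection 5: 253 + 211 = 464
Selection 6: 464 + 211 = 675
Selection 7: 675 + 211 = 886
Selection 8: 886 + 211 = 1097
Selection 9: 1097 + 211 = 1308
Selection 10: 1308 + 211 = 1519
Selection 11: 1519 + 211 = 1730
Selection 12: 1730 + 211 = 1941
Selection 13: 1941 + 211 = 2152
Selection 14: 2152 + 211 = 2363
Selection 15: 2363 + 211 = 2574
Selection 16: 2574 + 211 = 2785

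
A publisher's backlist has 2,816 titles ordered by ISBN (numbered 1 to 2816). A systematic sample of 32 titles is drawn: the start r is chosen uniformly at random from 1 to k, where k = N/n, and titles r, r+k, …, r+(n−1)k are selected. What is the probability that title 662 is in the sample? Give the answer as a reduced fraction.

k = 2816/32 = 88.
Title 662 is selected iff r ≡ 662 (mod 88); exactly one such r in {1,…,88}.
Inclusion probability = 1/88.

1/88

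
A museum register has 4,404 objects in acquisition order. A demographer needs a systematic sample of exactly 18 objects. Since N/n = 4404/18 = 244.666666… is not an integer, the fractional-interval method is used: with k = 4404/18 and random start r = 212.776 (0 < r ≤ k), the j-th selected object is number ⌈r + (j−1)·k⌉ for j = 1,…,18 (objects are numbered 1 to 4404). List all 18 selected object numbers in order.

213, 458, 703, 947, 1192, 1437, 1681, 1926, 2171, 2415, 2660, 2905, 3149, 3394, 3639, 3883, 4128, 4373

j=1: r + 0k = 212.776 → ⌈·⌉ = 213
j=2: r + 1k = 457.442666… → ⌈·⌉ = 458
j=3: r + 2k = 702.109333… → ⌈·⌉ = 703
j=4: r + 3k = 946.776 → ⌈·⌉ = 947
j=5: r + 4k = 1191.442666… → ⌈·⌉ = 1192
j=6: r + 5k = 1436.109333… → ⌈·⌉ = 1437
j=7: r + 6k = 1680.776 → ⌈·⌉ = 1681
j=8: r + 7k = 1925.442666… → ⌈·⌉ = 1926
j=9: r + 8k = 2170.109333… → ⌈·⌉ = 2171
j=10: r + 9k = 2414.776 → ⌈·⌉ = 2415
j=11: r + 10k = 2659.442666… → ⌈·⌉ = 2660
j=12: r + 11k = 2904.109333… → ⌈·⌉ = 2905
j=13: r + 12k = 3148.776 → ⌈·⌉ = 3149
j=14: r + 13k = 3393.442666… → ⌈·⌉ = 3394
j=15: r + 14k = 3638.109333… → ⌈·⌉ = 3639
j=16: r + 15k = 3882.776 → ⌈·⌉ = 3883
j=17: r + 16k = 4127.442666… → ⌈·⌉ = 4128
j=18: r + 17k = 4372.109333… → ⌈·⌉ = 4373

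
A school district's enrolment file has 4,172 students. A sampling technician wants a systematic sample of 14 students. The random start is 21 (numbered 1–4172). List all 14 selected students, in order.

21, 319, 617, 915, 1213, 1511, 1809, 2107, 2405, 2703, 3001, 3299, 3597, 3895

k = N/n = 4172/14 = 298
student 1: 21
student 2: 21 + 298 = 319
student 3: 319 + 298 = 617
student 4: 617 + 298 = 915
student 5: 915 + 298 = 1213
student 6: 1213 + 298 = 1511
student 7: 1511 + 298 = 1809
student 8: 1809 + 298 = 2107
student 9: 2107 + 298 = 2405
student 10: 2405 + 298 = 2703
student 11: 2703 + 298 = 3001
student 12: 3001 + 298 = 3299
student 13: 3299 + 298 = 3597
student 14: 3597 + 298 = 3895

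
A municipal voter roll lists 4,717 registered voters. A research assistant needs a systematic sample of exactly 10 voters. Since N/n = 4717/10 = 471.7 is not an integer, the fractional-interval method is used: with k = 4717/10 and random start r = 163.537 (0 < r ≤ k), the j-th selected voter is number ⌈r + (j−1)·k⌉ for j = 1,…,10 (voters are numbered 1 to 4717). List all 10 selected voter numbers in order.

j=1: r + 0k = 163.537 → ⌈·⌉ = 164
j=2: r + 1k = 635.237 → ⌈·⌉ = 636
j=3: r + 2k = 1106.937 → ⌈·⌉ = 1107
j=4: r + 3k = 1578.637 → ⌈·⌉ = 1579
j=5: r + 4k = 2050.337 → ⌈·⌉ = 2051
j=6: r + 5k = 2522.037 → ⌈·⌉ = 2523
j=7: r + 6k = 2993.737 → ⌈·⌉ = 2994
j=8: r + 7k = 3465.437 → ⌈·⌉ = 3466
j=9: r + 8k = 3937.137 → ⌈·⌉ = 3938
j=10: r + 9k = 4408.837 → ⌈·⌉ = 4409

164, 636, 1107, 1579, 2051, 2523, 2994, 3466, 3938, 4409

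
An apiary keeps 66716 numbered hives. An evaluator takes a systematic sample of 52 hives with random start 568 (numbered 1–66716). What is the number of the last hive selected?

k = 66716/52 = 1283
52nd selection = r + (52−1)·k = 568 + 51×1283 = 568 + 65433 = 66001

66001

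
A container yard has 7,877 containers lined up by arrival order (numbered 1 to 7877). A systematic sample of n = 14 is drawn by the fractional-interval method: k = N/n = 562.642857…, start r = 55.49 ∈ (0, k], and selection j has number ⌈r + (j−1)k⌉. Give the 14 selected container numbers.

j=1: r + 0k = 55.49 → ⌈·⌉ = 56
j=2: r + 1k = 618.132857… → ⌈·⌉ = 619
j=3: r + 2k = 1180.775714… → ⌈·⌉ = 1181
j=4: r + 3k = 1743.418571… → ⌈·⌉ = 1744
j=5: r + 4k = 2306.061428… → ⌈·⌉ = 2307
j=6: r + 5k = 2868.704285… → ⌈·⌉ = 2869
j=7: r + 6k = 3431.347142… → ⌈·⌉ = 3432
j=8: r + 7k = 3993.99 → ⌈·⌉ = 3994
j=9: r + 8k = 4556.632857… → ⌈·⌉ = 4557
j=10: r + 9k = 5119.275714… → ⌈·⌉ = 5120
j=11: r + 10k = 5681.918571… → ⌈·⌉ = 5682
j=12: r + 11k = 6244.561428… → ⌈·⌉ = 6245
j=13: r + 12k = 6807.204285… → ⌈·⌉ = 6808
j=14: r + 13k = 7369.847142… → ⌈·⌉ = 7370

56, 619, 1181, 1744, 2307, 2869, 3432, 3994, 4557, 5120, 5682, 6245, 6808, 7370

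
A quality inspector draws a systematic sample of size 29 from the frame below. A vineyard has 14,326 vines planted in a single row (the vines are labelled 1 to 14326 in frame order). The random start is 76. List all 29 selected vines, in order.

76, 570, 1064, 1558, 2052, 2546, 3040, 3534, 4028, 4522, 5016, 5510, 6004, 6498, 6992, 7486, 7980, 8474, 8968, 9462, 9956, 10450, 10944, 11438, 11932, 12426, 12920, 13414, 13908

k = N/n = 14326/29 = 494
vine 1: 76
vine 2: 76 + 494 = 570
vine 3: 570 + 494 = 1064
vine 4: 1064 + 494 = 1558
vine 5: 1558 + 494 = 2052
vine 6: 2052 + 494 = 2546
vine 7: 2546 + 494 = 3040
vine 8: 3040 + 494 = 3534
vine 9: 3534 + 494 = 4028
vine 10: 4028 + 494 = 4522
vine 11: 4522 + 494 = 5016
vine 12: 5016 + 494 = 5510
vine 13: 5510 + 494 = 6004
vine 14: 6004 + 494 = 6498
vine 15: 6498 + 494 = 6992
vine 16: 6992 + 494 = 7486
vine 17: 7486 + 494 = 7980
vine 18: 7980 + 494 = 8474
vine 19: 8474 + 494 = 8968
vine 20: 8968 + 494 = 9462
vine 21: 9462 + 494 = 9956
vine 22: 9956 + 494 = 10450
vine 23: 10450 + 494 = 10944
vine 24: 10944 + 494 = 11438
vine 25: 11438 + 494 = 11932
vine 26: 11932 + 494 = 12426
vine 27: 12426 + 494 = 12920
vine 28: 12920 + 494 = 13414
vine 29: 13414 + 494 = 13908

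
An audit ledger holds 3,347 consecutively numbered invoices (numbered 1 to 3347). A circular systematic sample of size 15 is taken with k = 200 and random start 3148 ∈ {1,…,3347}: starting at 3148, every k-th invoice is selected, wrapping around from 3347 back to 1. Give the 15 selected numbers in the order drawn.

Selection 1: 3148
Selection 2: 3148 + 200 = 3348 → 3348 − 3347 = 1
Selection 3: 1 + 200 = 201
Selection 4: 201 + 200 = 401
Selection 5: 401 + 200 = 601
Selection 6: 601 + 200 = 801
Selection 7: 801 + 200 = 1001
Selection 8: 1001 + 200 = 1201
Selection 9: 1201 + 200 = 1401
Selection 10: 1401 + 200 = 1601
Selection 11: 1601 + 200 = 1801
Selection 12: 1801 + 200 = 2001
Selection 13: 2001 + 200 = 2201
Selection 14: 2201 + 200 = 2401
Selection 15: 2401 + 200 = 2601

3148, 1, 201, 401, 601, 801, 1001, 1201, 1401, 1601, 1801, 2001, 2201, 2401, 2601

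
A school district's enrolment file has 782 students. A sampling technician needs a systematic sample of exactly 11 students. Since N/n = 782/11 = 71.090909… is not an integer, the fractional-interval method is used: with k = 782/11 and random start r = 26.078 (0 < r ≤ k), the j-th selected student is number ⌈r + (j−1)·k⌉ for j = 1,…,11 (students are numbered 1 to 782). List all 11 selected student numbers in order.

27, 98, 169, 240, 311, 382, 453, 524, 595, 666, 737

j=1: r + 0k = 26.078 → ⌈·⌉ = 27
j=2: r + 1k = 97.168909… → ⌈·⌉ = 98
j=3: r + 2k = 168.259818… → ⌈·⌉ = 169
j=4: r + 3k = 239.350727… → ⌈·⌉ = 240
j=5: r + 4k = 310.441636… → ⌈·⌉ = 311
j=6: r + 5k = 381.532545… → ⌈·⌉ = 382
j=7: r + 6k = 452.623454… → ⌈·⌉ = 453
j=8: r + 7k = 523.714363… → ⌈·⌉ = 524
j=9: r + 8k = 594.805272… → ⌈·⌉ = 595
j=10: r + 9k = 665.896181… → ⌈·⌉ = 666
j=11: r + 10k = 736.987090… → ⌈·⌉ = 737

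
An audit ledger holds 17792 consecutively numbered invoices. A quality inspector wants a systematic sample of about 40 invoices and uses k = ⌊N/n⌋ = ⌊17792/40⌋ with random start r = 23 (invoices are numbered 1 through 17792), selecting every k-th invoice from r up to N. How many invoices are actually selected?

k = ⌊17792/40⌋ = 444
Achieved size = ⌊(17792 − 23)/444⌋ + 1 = ⌊17769/444⌋ + 1 = 40 + 1 = 41
(last selection: 23 + 40×444 = 17783 ≤ 17792; next would be 18227 > 17792)

41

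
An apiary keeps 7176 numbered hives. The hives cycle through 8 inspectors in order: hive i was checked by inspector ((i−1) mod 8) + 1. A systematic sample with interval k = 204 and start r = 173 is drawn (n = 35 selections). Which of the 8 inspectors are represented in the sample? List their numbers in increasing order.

Consecutive selections differ by k = 204, so their inspector numbers differ by 204 mod 8 = 4.
gcd(204, 8) = 4, so the sample visits 8/4 = 2 distinct residues mod 8.
Start 173 is inspector 5; the inspectors hit are 1, 5.

1, 5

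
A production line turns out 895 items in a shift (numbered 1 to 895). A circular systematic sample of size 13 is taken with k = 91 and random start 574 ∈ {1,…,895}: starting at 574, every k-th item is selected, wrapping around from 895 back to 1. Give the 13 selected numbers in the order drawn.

574, 665, 756, 847, 43, 134, 225, 316, 407, 498, 589, 680, 771

Selection 1: 574
Selection 2: 574 + 91 = 665
Selection 3: 665 + 91 = 756
Selection 4: 756 + 91 = 847
Selection 5: 847 + 91 = 938 → 938 − 895 = 43
Selection 6: 43 + 91 = 134
Selection 7: 134 + 91 = 225
Selection 8: 225 + 91 = 316
Selection 9: 316 + 91 = 407
Selection 10: 407 + 91 = 498
Selection 11: 498 + 91 = 589
Selection 12: 589 + 91 = 680
Selection 13: 680 + 91 = 771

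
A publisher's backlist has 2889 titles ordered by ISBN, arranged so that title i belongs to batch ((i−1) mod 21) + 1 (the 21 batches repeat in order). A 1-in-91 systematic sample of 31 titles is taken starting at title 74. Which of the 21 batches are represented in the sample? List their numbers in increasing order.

4, 11, 18

Consecutive selections differ by k = 91, so their batch numbers differ by 91 mod 21 = 7.
gcd(91, 21) = 7, so the sample visits 21/7 = 3 distinct residues mod 21.
Start 74 is batch 11; the batches hit are 4, 11, 18.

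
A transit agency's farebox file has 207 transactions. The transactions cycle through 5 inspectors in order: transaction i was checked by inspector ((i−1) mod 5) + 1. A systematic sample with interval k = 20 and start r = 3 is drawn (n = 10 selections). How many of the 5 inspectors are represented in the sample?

Consecutive selections differ by k = 20, so their inspector numbers differ by 20 mod 5 = 0.
gcd(20, 5) = 5, so the sample visits 5/5 = 1 distinct residues mod 5.
Start 3 is inspector 3; the inspectors hit are 3.

1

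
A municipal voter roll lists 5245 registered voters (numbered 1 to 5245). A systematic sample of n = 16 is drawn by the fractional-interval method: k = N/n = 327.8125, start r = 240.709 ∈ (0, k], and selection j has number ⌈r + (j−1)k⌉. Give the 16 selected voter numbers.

j=1: r + 0k = 240.709 → ⌈·⌉ = 241
j=2: r + 1k = 568.5215 → ⌈·⌉ = 569
j=3: r + 2k = 896.334 → ⌈·⌉ = 897
j=4: r + 3k = 1224.1465 → ⌈·⌉ = 1225
j=5: r + 4k = 1551.959 → ⌈·⌉ = 1552
j=6: r + 5k = 1879.7715 → ⌈·⌉ = 1880
j=7: r + 6k = 2207.584 → ⌈·⌉ = 2208
j=8: r + 7k = 2535.3965 → ⌈·⌉ = 2536
j=9: r + 8k = 2863.209 → ⌈·⌉ = 2864
j=10: r + 9k = 3191.0215 → ⌈·⌉ = 3192
j=11: r + 10k = 3518.834 → ⌈·⌉ = 3519
j=12: r + 11k = 3846.6465 → ⌈·⌉ = 3847
j=13: r + 12k = 4174.459 → ⌈·⌉ = 4175
j=14: r + 13k = 4502.2715 → ⌈·⌉ = 4503
j=15: r + 14k = 4830.084 → ⌈·⌉ = 4831
j=16: r + 15k = 5157.8965 → ⌈·⌉ = 5158

241, 569, 897, 1225, 1552, 1880, 2208, 2536, 2864, 3192, 3519, 3847, 4175, 4503, 4831, 5158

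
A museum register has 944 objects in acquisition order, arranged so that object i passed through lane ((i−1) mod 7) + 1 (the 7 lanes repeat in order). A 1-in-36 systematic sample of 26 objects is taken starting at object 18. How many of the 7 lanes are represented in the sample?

Consecutive selections differ by k = 36, so their lane numbers differ by 36 mod 7 = 1.
gcd(36, 7) = 1, so the sample visits 7/1 = 7 distinct residues mod 7.
Start 18 is lane 4; the lanes hit are 1, 2, 3, 4, 5, 6, 7.

7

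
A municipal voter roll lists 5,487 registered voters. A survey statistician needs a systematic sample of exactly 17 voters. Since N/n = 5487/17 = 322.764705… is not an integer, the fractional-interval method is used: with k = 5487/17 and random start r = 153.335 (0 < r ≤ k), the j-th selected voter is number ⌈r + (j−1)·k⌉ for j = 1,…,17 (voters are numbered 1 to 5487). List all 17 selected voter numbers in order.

j=1: r + 0k = 153.335 → ⌈·⌉ = 154
j=2: r + 1k = 476.099705… → ⌈·⌉ = 477
j=3: r + 2k = 798.864411… → ⌈·⌉ = 799
j=4: r + 3k = 1121.629117… → ⌈·⌉ = 1122
j=5: r + 4k = 1444.393823… → ⌈·⌉ = 1445
j=6: r + 5k = 1767.158529… → ⌈·⌉ = 1768
j=7: r + 6k = 2089.923235… → ⌈·⌉ = 2090
j=8: r + 7k = 2412.687941… → ⌈·⌉ = 2413
j=9: r + 8k = 2735.452647… → ⌈·⌉ = 2736
j=10: r + 9k = 3058.217352… → ⌈·⌉ = 3059
j=11: r + 10k = 3380.982058… → ⌈·⌉ = 3381
j=12: r + 11k = 3703.746764… → ⌈·⌉ = 3704
j=13: r + 12k = 4026.511470… → ⌈·⌉ = 4027
j=14: r + 13k = 4349.276176… → ⌈·⌉ = 4350
j=15: r + 14k = 4672.040882… → ⌈·⌉ = 4673
j=16: r + 15k = 4994.805588… → ⌈·⌉ = 4995
j=17: r + 16k = 5317.570294… → ⌈·⌉ = 5318

154, 477, 799, 1122, 1445, 1768, 2090, 2413, 2736, 3059, 3381, 3704, 4027, 4350, 4673, 4995, 5318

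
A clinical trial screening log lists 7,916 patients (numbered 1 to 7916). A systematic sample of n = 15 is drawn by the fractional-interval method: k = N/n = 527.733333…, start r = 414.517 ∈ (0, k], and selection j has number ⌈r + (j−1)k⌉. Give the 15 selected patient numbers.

j=1: r + 0k = 414.517 → ⌈·⌉ = 415
j=2: r + 1k = 942.250333… → ⌈·⌉ = 943
j=3: r + 2k = 1469.983666… → ⌈·⌉ = 1470
j=4: r + 3k = 1997.717 → ⌈·⌉ = 1998
j=5: r + 4k = 2525.450333… → ⌈·⌉ = 2526
j=6: r + 5k = 3053.183666… → ⌈·⌉ = 3054
j=7: r + 6k = 3580.917 → ⌈·⌉ = 3581
j=8: r + 7k = 4108.650333… → ⌈·⌉ = 4109
j=9: r + 8k = 4636.383666… → ⌈·⌉ = 4637
j=10: r + 9k = 5164.117 → ⌈·⌉ = 5165
j=11: r + 10k = 5691.850333… → ⌈·⌉ = 5692
j=12: r + 11k = 6219.583666… → ⌈·⌉ = 6220
j=13: r + 12k = 6747.317 → ⌈·⌉ = 6748
j=14: r + 13k = 7275.050333… → ⌈·⌉ = 7276
j=15: r + 14k = 7802.783666… → ⌈·⌉ = 7803

415, 943, 1470, 1998, 2526, 3054, 3581, 4109, 4637, 5165, 5692, 6220, 6748, 7276, 7803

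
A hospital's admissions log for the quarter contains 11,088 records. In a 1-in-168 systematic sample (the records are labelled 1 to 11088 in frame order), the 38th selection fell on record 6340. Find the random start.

124

k = 168
r = 6340 − (38−1)×168 = 6340 − 6216 = 124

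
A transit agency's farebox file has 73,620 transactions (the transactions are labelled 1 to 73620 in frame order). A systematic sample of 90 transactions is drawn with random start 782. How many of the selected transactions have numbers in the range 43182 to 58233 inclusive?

19

k = 73620/90 = 818
First selection ≥ 43182: 782 + ⌈(43182−782)/818⌉·818 = 782 + 52×818 = 43318
Last selection ≤ 58233: 782 + ⌊(58233−782)/818⌋·818 = 782 + 70×818 = 58042
Count = 70 − 52 + 1 = 19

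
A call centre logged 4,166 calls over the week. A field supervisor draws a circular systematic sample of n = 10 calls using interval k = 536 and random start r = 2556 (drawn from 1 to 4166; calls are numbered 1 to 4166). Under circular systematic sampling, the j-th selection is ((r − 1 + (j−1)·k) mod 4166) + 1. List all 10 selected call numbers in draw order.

Selection 1: 2556
Selection 2: 2556 + 536 = 3092
Selection 3: 3092 + 536 = 3628
Selection 4: 3628 + 536 = 4164
Selection 5: 4164 + 536 = 4700 → 4700 − 4166 = 534
Selection 6: 534 + 536 = 1070
Selection 7: 1070 + 536 = 1606
Selection 8: 1606 + 536 = 2142
Selection 9: 2142 + 536 = 2678
Selection 10: 2678 + 536 = 3214

2556, 3092, 3628, 4164, 534, 1070, 1606, 2142, 2678, 3214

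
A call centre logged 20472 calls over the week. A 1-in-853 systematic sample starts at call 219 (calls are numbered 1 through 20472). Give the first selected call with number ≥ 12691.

13014

k = 853
Steps past start: ⌈(12691 − 219)/853⌉ = ⌈12472/853⌉ = 15
Selected call: 219 + 15×853 = 13014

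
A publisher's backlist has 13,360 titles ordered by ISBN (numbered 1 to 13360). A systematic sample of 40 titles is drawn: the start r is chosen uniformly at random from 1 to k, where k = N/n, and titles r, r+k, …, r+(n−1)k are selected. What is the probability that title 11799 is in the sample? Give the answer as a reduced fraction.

1/334

k = 13360/40 = 334.
Title 11799 is selected iff r ≡ 11799 (mod 334); exactly one such r in {1,…,334}.
Inclusion probability = 1/334.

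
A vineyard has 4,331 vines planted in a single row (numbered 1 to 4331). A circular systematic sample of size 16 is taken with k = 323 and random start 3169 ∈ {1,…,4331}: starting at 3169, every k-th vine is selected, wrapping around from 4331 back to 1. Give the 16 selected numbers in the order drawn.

3169, 3492, 3815, 4138, 130, 453, 776, 1099, 1422, 1745, 2068, 2391, 2714, 3037, 3360, 3683

Selection 1: 3169
Selection 2: 3169 + 323 = 3492
Selection 3: 3492 + 323 = 3815
Selection 4: 3815 + 323 = 4138
Selection 5: 4138 + 323 = 4461 → 4461 − 4331 = 130
Selection 6: 130 + 323 = 453
Selection 7: 453 + 323 = 776
Selection 8: 776 + 323 = 1099
Selection 9: 1099 + 323 = 1422
Selection 10: 1422 + 323 = 1745
Selection 11: 1745 + 323 = 2068
Selection 12: 2068 + 323 = 2391
Selection 13: 2391 + 323 = 2714
Selection 14: 2714 + 323 = 3037
Selection 15: 3037 + 323 = 3360
Selection 16: 3360 + 323 = 3683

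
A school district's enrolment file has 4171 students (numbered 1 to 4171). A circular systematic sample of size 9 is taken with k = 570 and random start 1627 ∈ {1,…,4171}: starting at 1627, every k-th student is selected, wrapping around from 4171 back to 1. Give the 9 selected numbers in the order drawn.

1627, 2197, 2767, 3337, 3907, 306, 876, 1446, 2016

Selection 1: 1627
Selection 2: 1627 + 570 = 2197
Selection 3: 2197 + 570 = 2767
Selection 4: 2767 + 570 = 3337
Selection 5: 3337 + 570 = 3907
Selection 6: 3907 + 570 = 4477 → 4477 − 4171 = 306
Selection 7: 306 + 570 = 876
Selection 8: 876 + 570 = 1446
Selection 9: 1446 + 570 = 2016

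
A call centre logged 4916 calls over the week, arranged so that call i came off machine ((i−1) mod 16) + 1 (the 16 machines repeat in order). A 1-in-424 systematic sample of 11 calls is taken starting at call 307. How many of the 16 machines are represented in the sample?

Consecutive selections differ by k = 424, so their machine numbers differ by 424 mod 16 = 8.
gcd(424, 16) = 8, so the sample visits 16/8 = 2 distinct residues mod 16.
Start 307 is machine 3; the machines hit are 3, 11.

2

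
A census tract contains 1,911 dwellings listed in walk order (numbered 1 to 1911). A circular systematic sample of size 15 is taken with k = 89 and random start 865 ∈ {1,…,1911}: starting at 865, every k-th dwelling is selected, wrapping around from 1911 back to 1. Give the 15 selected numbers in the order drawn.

865, 954, 1043, 1132, 1221, 1310, 1399, 1488, 1577, 1666, 1755, 1844, 22, 111, 200

Selection 1: 865
Selection 2: 865 + 89 = 954
Selection 3: 954 + 89 = 1043
Selection 4: 1043 + 89 = 1132
Selection 5: 1132 + 89 = 1221
Selection 6: 1221 + 89 = 1310
Selection 7: 1310 + 89 = 1399
Selection 8: 1399 + 89 = 1488
Selection 9: 1488 + 89 = 1577
Selection 10: 1577 + 89 = 1666
Selection 11: 1666 + 89 = 1755
Selection 12: 1755 + 89 = 1844
Selection 13: 1844 + 89 = 1933 → 1933 − 1911 = 22
Selection 14: 22 + 89 = 111
Selection 15: 111 + 89 = 200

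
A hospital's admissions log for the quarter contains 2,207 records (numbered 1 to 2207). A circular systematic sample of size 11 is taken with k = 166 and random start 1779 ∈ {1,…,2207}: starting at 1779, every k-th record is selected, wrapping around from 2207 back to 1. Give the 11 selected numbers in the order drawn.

Selection 1: 1779
Selection 2: 1779 + 166 = 1945
Selection 3: 1945 + 166 = 2111
Selection 4: 2111 + 166 = 2277 → 2277 − 2207 = 70
Selection 5: 70 + 166 = 236
Selection 6: 236 + 166 = 402
Selection 7: 402 + 166 = 568
Selection 8: 568 + 166 = 734
Selection 9: 734 + 166 = 900
Selection 10: 900 + 166 = 1066
Selection 11: 1066 + 166 = 1232

1779, 1945, 2111, 70, 236, 402, 568, 734, 900, 1066, 1232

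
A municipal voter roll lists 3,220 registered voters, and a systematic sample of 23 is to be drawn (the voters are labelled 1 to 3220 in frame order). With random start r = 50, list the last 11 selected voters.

1730, 1870, 2010, 2150, 2290, 2430, 2570, 2710, 2850, 2990, 3130

k = N/n = 3220/23 = 140
13th selection = 50 + 12×140 = 1730
14th: 1730 + 140 = 1870
15th: 1870 + 140 = 2010
16th: 2010 + 140 = 2150
17th: 2150 + 140 = 2290
18th: 2290 + 140 = 2430
19th: 2430 + 140 = 2570
20th: 2570 + 140 = 2710
21st: 2710 + 140 = 2850
22nd: 2850 + 140 = 2990
23rd: 2990 + 140 = 3130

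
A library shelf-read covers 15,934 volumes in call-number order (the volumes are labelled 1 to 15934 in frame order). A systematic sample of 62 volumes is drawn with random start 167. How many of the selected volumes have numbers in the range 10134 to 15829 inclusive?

22

k = 15934/62 = 257
First selection ≥ 10134: 167 + ⌈(10134−167)/257⌉·257 = 167 + 39×257 = 10190
Last selection ≤ 15829: 167 + ⌊(15829−167)/257⌋·257 = 167 + 60×257 = 15587
Count = 60 − 39 + 1 = 22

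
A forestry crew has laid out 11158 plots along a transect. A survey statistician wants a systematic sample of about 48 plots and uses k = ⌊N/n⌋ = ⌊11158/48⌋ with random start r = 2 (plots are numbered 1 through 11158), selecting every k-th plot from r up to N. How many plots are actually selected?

k = ⌊11158/48⌋ = 232
Achieved size = ⌊(11158 − 2)/232⌋ + 1 = ⌊11156/232⌋ + 1 = 48 + 1 = 49
(last selection: 2 + 48×232 = 11138 ≤ 11158; next would be 11370 > 11158)

49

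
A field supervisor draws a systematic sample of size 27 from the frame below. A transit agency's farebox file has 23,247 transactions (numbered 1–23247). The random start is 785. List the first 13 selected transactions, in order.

k = N/n = 23247/27 = 861
transaction 1: 785
transaction 2: 785 + 861 = 1646
transaction 3: 1646 + 861 = 2507
transaction 4: 2507 + 861 = 3368
transaction 5: 3368 + 861 = 4229
transaction 6: 4229 + 861 = 5090
transaction 7: 5090 + 861 = 5951
transaction 8: 5951 + 861 = 6812
transaction 9: 6812 + 861 = 7673
transaction 10: 7673 + 861 = 8534
transaction 11: 8534 + 861 = 9395
transaction 12: 9395 + 861 = 10256
transaction 13: 10256 + 861 = 11117

785, 1646, 2507, 3368, 4229, 5090, 5951, 6812, 7673, 8534, 9395, 10256, 11117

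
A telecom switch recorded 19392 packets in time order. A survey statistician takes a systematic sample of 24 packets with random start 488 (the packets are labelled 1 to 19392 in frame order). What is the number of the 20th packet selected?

k = 19392/24 = 808
20th selection = r + (20−1)·k = 488 + 19×808 = 488 + 15352 = 15840

15840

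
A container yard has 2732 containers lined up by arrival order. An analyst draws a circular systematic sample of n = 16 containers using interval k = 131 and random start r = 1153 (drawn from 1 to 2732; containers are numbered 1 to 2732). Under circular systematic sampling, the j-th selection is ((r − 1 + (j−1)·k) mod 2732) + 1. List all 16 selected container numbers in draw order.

Selection 1: 1153
Selection 2: 1153 + 131 = 1284
Selection 3: 1284 + 131 = 1415
Selection 4: 1415 + 131 = 1546
Selection 5: 1546 + 131 = 1677
Selection 6: 1677 + 131 = 1808
Selection 7: 1808 + 131 = 1939
Selection 8: 1939 + 131 = 2070
Selection 9: 2070 + 131 = 2201
Selection 10: 2201 + 131 = 2332
Selection 11: 2332 + 131 = 2463
Selection 12: 2463 + 131 = 2594
Selection 13: 2594 + 131 = 2725
Selection 14: 2725 + 131 = 2856 → 2856 − 2732 = 124
Selection 15: 124 + 131 = 255
Selection 16: 255 + 131 = 386

1153, 1284, 1415, 1546, 1677, 1808, 1939, 2070, 2201, 2332, 2463, 2594, 2725, 124, 255, 386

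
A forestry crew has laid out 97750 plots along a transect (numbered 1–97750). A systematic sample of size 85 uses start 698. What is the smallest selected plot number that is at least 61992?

k = 97750/85 = 1150
Steps past start: ⌈(61992 − 698)/1150⌉ = ⌈61294/1150⌉ = 54
Selected plot: 698 + 54×1150 = 62798

62798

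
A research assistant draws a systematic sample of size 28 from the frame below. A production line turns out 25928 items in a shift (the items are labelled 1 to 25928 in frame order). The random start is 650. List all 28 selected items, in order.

k = N/n = 25928/28 = 926
item 1: 650
item 2: 650 + 926 = 1576
item 3: 1576 + 926 = 2502
item 4: 2502 + 926 = 3428
item 5: 3428 + 926 = 4354
item 6: 4354 + 926 = 5280
item 7: 5280 + 926 = 6206
item 8: 6206 + 926 = 7132
item 9: 7132 + 926 = 8058
item 10: 8058 + 926 = 8984
item 11: 8984 + 926 = 9910
item 12: 9910 + 926 = 10836
item 13: 10836 + 926 = 11762
item 14: 11762 + 926 = 12688
item 15: 12688 + 926 = 13614
item 16: 13614 + 926 = 14540
item 17: 14540 + 926 = 15466
item 18: 15466 + 926 = 16392
item 19: 16392 + 926 = 17318
item 20: 17318 + 926 = 18244
item 21: 18244 + 926 = 19170
item 22: 19170 + 926 = 20096
item 23: 20096 + 926 = 21022
item 24: 21022 + 926 = 21948
item 25: 21948 + 926 = 22874
item 26: 22874 + 926 = 23800
item 27: 23800 + 926 = 24726
item 28: 24726 + 926 = 25652

650, 1576, 2502, 3428, 4354, 5280, 6206, 7132, 8058, 8984, 9910, 10836, 11762, 12688, 13614, 14540, 15466, 16392, 17318, 18244, 19170, 20096, 21022, 21948, 22874, 23800, 24726, 25652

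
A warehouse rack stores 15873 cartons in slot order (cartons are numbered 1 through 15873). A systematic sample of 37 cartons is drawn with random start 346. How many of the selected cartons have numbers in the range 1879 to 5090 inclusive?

8

k = 15873/37 = 429
First selection ≥ 1879: 346 + ⌈(1879−346)/429⌉·429 = 346 + 4×429 = 2062
Last selection ≤ 5090: 346 + ⌊(5090−346)/429⌋·429 = 346 + 11×429 = 5065
Count = 11 − 4 + 1 = 8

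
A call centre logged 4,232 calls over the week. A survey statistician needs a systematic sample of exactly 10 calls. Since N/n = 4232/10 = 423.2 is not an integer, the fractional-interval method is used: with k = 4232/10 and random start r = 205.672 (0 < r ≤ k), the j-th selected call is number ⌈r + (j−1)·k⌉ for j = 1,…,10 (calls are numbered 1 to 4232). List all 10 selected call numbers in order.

j=1: r + 0k = 205.672 → ⌈·⌉ = 206
j=2: r + 1k = 628.872 → ⌈·⌉ = 629
j=3: r + 2k = 1052.072 → ⌈·⌉ = 1053
j=4: r + 3k = 1475.272 → ⌈·⌉ = 1476
j=5: r + 4k = 1898.472 → ⌈·⌉ = 1899
j=6: r + 5k = 2321.672 → ⌈·⌉ = 2322
j=7: r + 6k = 2744.872 → ⌈·⌉ = 2745
j=8: r + 7k = 3168.072 → ⌈·⌉ = 3169
j=9: r + 8k = 3591.272 → ⌈·⌉ = 3592
j=10: r + 9k = 4014.472 → ⌈·⌉ = 4015

206, 629, 1053, 1476, 1899, 2322, 2745, 3169, 3592, 4015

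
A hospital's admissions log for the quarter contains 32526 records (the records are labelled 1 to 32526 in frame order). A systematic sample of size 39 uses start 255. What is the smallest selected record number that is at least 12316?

12765

k = 32526/39 = 834
Steps past start: ⌈(12316 − 255)/834⌉ = ⌈12061/834⌉ = 15
Selected record: 255 + 15×834 = 12765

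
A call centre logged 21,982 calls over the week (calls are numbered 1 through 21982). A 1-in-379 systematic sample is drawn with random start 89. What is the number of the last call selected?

k = 379
58th selection = r + (58−1)·k = 89 + 57×379 = 89 + 21603 = 21692

21692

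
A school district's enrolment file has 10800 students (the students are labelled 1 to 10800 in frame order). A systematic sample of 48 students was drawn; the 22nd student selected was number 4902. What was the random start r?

k = 10800/48 = 225
r = 4902 − (22−1)×225 = 4902 − 4725 = 177

177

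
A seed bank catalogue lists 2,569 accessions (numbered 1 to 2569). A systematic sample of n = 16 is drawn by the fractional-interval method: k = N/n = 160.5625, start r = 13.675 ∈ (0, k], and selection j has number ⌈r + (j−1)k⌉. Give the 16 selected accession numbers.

j=1: r + 0k = 13.675 → ⌈·⌉ = 14
j=2: r + 1k = 174.2375 → ⌈·⌉ = 175
j=3: r + 2k = 334.8 → ⌈·⌉ = 335
j=4: r + 3k = 495.3625 → ⌈·⌉ = 496
j=5: r + 4k = 655.925 → ⌈·⌉ = 656
j=6: r + 5k = 816.4875 → ⌈·⌉ = 817
j=7: r + 6k = 977.05 → ⌈·⌉ = 978
j=8: r + 7k = 1137.6125 → ⌈·⌉ = 1138
j=9: r + 8k = 1298.175 → ⌈·⌉ = 1299
j=10: r + 9k = 1458.7375 → ⌈·⌉ = 1459
j=11: r + 10k = 1619.3 → ⌈·⌉ = 1620
j=12: r + 11k = 1779.8625 → ⌈·⌉ = 1780
j=13: r + 12k = 1940.425 → ⌈·⌉ = 1941
j=14: r + 13k = 2100.9875 → ⌈·⌉ = 2101
j=15: r + 14k = 2261.55 → ⌈·⌉ = 2262
j=16: r + 15k = 2422.1125 → ⌈·⌉ = 2423

14, 175, 335, 496, 656, 817, 978, 1138, 1299, 1459, 1620, 1780, 1941, 2101, 2262, 2423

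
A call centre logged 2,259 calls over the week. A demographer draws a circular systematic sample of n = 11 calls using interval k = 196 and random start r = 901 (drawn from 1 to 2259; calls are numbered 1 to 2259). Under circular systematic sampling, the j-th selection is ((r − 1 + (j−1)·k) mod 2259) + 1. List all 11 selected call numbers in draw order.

901, 1097, 1293, 1489, 1685, 1881, 2077, 14, 210, 406, 602

Selection 1: 901
Selection 2: 901 + 196 = 1097
Selection 3: 1097 + 196 = 1293
Selection 4: 1293 + 196 = 1489
Selection 5: 1489 + 196 = 1685
Selection 6: 1685 + 196 = 1881
Selection 7: 1881 + 196 = 2077
Selection 8: 2077 + 196 = 2273 → 2273 − 2259 = 14
Selection 9: 14 + 196 = 210
Selection 10: 210 + 196 = 406
Selection 11: 406 + 196 = 602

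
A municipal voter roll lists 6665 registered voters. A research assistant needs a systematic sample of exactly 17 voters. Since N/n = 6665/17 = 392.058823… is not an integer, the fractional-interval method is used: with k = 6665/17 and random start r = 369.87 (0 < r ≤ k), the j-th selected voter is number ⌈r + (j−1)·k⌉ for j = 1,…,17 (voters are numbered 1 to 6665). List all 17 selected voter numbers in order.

j=1: r + 0k = 369.87 → ⌈·⌉ = 370
j=2: r + 1k = 761.928823… → ⌈·⌉ = 762
j=3: r + 2k = 1153.987647… → ⌈·⌉ = 1154
j=4: r + 3k = 1546.046470… → ⌈·⌉ = 1547
j=5: r + 4k = 1938.105294… → ⌈·⌉ = 1939
j=6: r + 5k = 2330.164117… → ⌈·⌉ = 2331
j=7: r + 6k = 2722.222941… → ⌈·⌉ = 2723
j=8: r + 7k = 3114.281764… → ⌈·⌉ = 3115
j=9: r + 8k = 3506.340588… → ⌈·⌉ = 3507
j=10: r + 9k = 3898.399411… → ⌈·⌉ = 3899
j=11: r + 10k = 4290.458235… → ⌈·⌉ = 4291
j=12: r + 11k = 4682.517058… → ⌈·⌉ = 4683
j=13: r + 12k = 5074.575882… → ⌈·⌉ = 5075
j=14: r + 13k = 5466.634705… → ⌈·⌉ = 5467
j=15: r + 14k = 5858.693529… → ⌈·⌉ = 5859
j=16: r + 15k = 6250.752352… → ⌈·⌉ = 6251
j=17: r + 16k = 6642.811176… → ⌈·⌉ = 6643

370, 762, 1154, 1547, 1939, 2331, 2723, 3115, 3507, 3899, 4291, 4683, 5075, 5467, 5859, 6251, 6643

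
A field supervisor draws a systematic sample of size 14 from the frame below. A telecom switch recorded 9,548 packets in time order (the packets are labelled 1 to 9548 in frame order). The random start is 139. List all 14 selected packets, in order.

139, 821, 1503, 2185, 2867, 3549, 4231, 4913, 5595, 6277, 6959, 7641, 8323, 9005

k = N/n = 9548/14 = 682
packet 1: 139
packet 2: 139 + 682 = 821
packet 3: 821 + 682 = 1503
packet 4: 1503 + 682 = 2185
packet 5: 2185 + 682 = 2867
packet 6: 2867 + 682 = 3549
packet 7: 3549 + 682 = 4231
packet 8: 4231 + 682 = 4913
packet 9: 4913 + 682 = 5595
packet 10: 5595 + 682 = 6277
packet 11: 6277 + 682 = 6959
packet 12: 6959 + 682 = 7641
packet 13: 7641 + 682 = 8323
packet 14: 8323 + 682 = 9005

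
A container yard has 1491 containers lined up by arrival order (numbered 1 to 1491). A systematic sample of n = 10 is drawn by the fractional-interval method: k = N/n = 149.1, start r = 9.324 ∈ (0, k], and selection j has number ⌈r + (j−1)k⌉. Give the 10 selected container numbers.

10, 159, 308, 457, 606, 755, 904, 1054, 1203, 1352

j=1: r + 0k = 9.324 → ⌈·⌉ = 10
j=2: r + 1k = 158.424 → ⌈·⌉ = 159
j=3: r + 2k = 307.524 → ⌈·⌉ = 308
j=4: r + 3k = 456.624 → ⌈·⌉ = 457
j=5: r + 4k = 605.724 → ⌈·⌉ = 606
j=6: r + 5k = 754.824 → ⌈·⌉ = 755
j=7: r + 6k = 903.924 → ⌈·⌉ = 904
j=8: r + 7k = 1053.024 → ⌈·⌉ = 1054
j=9: r + 8k = 1202.124 → ⌈·⌉ = 1203
j=10: r + 9k = 1351.224 → ⌈·⌉ = 1352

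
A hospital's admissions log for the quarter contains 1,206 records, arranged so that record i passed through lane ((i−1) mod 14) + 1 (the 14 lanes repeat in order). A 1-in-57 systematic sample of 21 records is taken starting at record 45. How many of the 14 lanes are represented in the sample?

Consecutive selections differ by k = 57, so their lane numbers differ by 57 mod 14 = 1.
gcd(57, 14) = 1, so the sample visits 14/1 = 14 distinct residues mod 14.
Start 45 is lane 3; the lanes hit are 1, 2, 3, 4, 5, 6, 7, 8, 9, 10, 11, 12, 13, 14.

14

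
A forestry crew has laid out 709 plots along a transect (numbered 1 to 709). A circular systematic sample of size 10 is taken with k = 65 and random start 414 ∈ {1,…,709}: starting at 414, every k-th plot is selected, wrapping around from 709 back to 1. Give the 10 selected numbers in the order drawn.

414, 479, 544, 609, 674, 30, 95, 160, 225, 290

Selection 1: 414
Selection 2: 414 + 65 = 479
Selection 3: 479 + 65 = 544
Selection 4: 544 + 65 = 609
Selection 5: 609 + 65 = 674
Selection 6: 674 + 65 = 739 → 739 − 709 = 30
Selection 7: 30 + 65 = 95
Selection 8: 95 + 65 = 160
Selection 9: 160 + 65 = 225
Selection 10: 225 + 65 = 290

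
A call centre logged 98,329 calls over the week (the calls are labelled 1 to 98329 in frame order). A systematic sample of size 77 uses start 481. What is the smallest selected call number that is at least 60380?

60500

k = 98329/77 = 1277
Steps past start: ⌈(60380 − 481)/1277⌉ = ⌈59899/1277⌉ = 47
Selected call: 481 + 47×1277 = 60500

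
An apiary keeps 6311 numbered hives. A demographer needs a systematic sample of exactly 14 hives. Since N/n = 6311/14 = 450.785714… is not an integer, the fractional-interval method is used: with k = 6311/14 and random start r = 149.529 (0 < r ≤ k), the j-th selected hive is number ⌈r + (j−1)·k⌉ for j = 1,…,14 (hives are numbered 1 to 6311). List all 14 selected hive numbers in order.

j=1: r + 0k = 149.529 → ⌈·⌉ = 150
j=2: r + 1k = 600.314714… → ⌈·⌉ = 601
j=3: r + 2k = 1051.100428… → ⌈·⌉ = 1052
j=4: r + 3k = 1501.886142… → ⌈·⌉ = 1502
j=5: r + 4k = 1952.671857… → ⌈·⌉ = 1953
j=6: r + 5k = 2403.457571… → ⌈·⌉ = 2404
j=7: r + 6k = 2854.243285… → ⌈·⌉ = 2855
j=8: r + 7k = 3305.029 → ⌈·⌉ = 3306
j=9: r + 8k = 3755.814714… → ⌈·⌉ = 3756
j=10: r + 9k = 4206.600428… → ⌈·⌉ = 4207
j=11: r + 10k = 4657.386142… → ⌈·⌉ = 4658
j=12: r + 11k = 5108.171857… → ⌈·⌉ = 5109
j=13: r + 12k = 5558.957571… → ⌈·⌉ = 5559
j=14: r + 13k = 6009.743285… → ⌈·⌉ = 6010

150, 601, 1052, 1502, 1953, 2404, 2855, 3306, 3756, 4207, 4658, 5109, 5559, 6010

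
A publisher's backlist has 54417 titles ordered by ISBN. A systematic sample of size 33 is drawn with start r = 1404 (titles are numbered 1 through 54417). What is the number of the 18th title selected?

29437

k = 54417/33 = 1649
18th selection = r + (18−1)·k = 1404 + 17×1649 = 1404 + 28033 = 29437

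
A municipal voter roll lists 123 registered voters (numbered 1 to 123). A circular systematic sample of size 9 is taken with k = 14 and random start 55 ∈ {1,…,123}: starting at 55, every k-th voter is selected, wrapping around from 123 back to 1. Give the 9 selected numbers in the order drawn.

55, 69, 83, 97, 111, 2, 16, 30, 44

Selection 1: 55
Selection 2: 55 + 14 = 69
Selection 3: 69 + 14 = 83
Selection 4: 83 + 14 = 97
Selection 5: 97 + 14 = 111
Selection 6: 111 + 14 = 125 → 125 − 123 = 2
Selection 7: 2 + 14 = 16
Selection 8: 16 + 14 = 30
Selection 9: 30 + 14 = 44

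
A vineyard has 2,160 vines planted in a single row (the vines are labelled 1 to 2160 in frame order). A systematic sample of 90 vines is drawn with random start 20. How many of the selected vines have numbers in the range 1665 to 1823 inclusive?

k = 2160/90 = 24
First selection ≥ 1665: 20 + ⌈(1665−20)/24⌉·24 = 20 + 69×24 = 1676
Last selection ≤ 1823: 20 + ⌊(1823−20)/24⌋·24 = 20 + 75×24 = 1820
Count = 75 − 69 + 1 = 7

7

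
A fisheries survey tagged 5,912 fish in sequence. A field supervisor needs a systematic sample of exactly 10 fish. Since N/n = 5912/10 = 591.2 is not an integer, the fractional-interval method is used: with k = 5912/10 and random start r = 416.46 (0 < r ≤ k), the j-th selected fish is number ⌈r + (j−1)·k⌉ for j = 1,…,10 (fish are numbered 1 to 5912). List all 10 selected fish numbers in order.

j=1: r + 0k = 416.46 → ⌈·⌉ = 417
j=2: r + 1k = 1007.66 → ⌈·⌉ = 1008
j=3: r + 2k = 1598.86 → ⌈·⌉ = 1599
j=4: r + 3k = 2190.06 → ⌈·⌉ = 2191
j=5: r + 4k = 2781.26 → ⌈·⌉ = 2782
j=6: r + 5k = 3372.46 → ⌈·⌉ = 3373
j=7: r + 6k = 3963.66 → ⌈·⌉ = 3964
j=8: r + 7k = 4554.86 → ⌈·⌉ = 4555
j=9: r + 8k = 5146.06 → ⌈·⌉ = 5147
j=10: r + 9k = 5737.26 → ⌈·⌉ = 5738

417, 1008, 1599, 2191, 2782, 3373, 3964, 4555, 5147, 5738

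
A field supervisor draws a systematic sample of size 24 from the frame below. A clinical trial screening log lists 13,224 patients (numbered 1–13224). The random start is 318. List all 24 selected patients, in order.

318, 869, 1420, 1971, 2522, 3073, 3624, 4175, 4726, 5277, 5828, 6379, 6930, 7481, 8032, 8583, 9134, 9685, 10236, 10787, 11338, 11889, 12440, 12991

k = N/n = 13224/24 = 551
patient 1: 318
patient 2: 318 + 551 = 869
patient 3: 869 + 551 = 1420
patient 4: 1420 + 551 = 1971
patient 5: 1971 + 551 = 2522
patient 6: 2522 + 551 = 3073
patient 7: 3073 + 551 = 3624
patient 8: 3624 + 551 = 4175
patient 9: 4175 + 551 = 4726
patient 10: 4726 + 551 = 5277
patient 11: 5277 + 551 = 5828
patient 12: 5828 + 551 = 6379
patient 13: 6379 + 551 = 6930
patient 14: 6930 + 551 = 7481
patient 15: 7481 + 551 = 8032
patient 16: 8032 + 551 = 8583
patient 17: 8583 + 551 = 9134
patient 18: 9134 + 551 = 9685
patient 19: 9685 + 551 = 10236
patient 20: 10236 + 551 = 10787
patient 21: 10787 + 551 = 11338
patient 22: 11338 + 551 = 11889
patient 23: 11889 + 551 = 12440
patient 24: 12440 + 551 = 12991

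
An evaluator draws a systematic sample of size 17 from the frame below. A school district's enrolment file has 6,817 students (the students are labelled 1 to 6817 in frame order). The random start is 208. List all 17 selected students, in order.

208, 609, 1010, 1411, 1812, 2213, 2614, 3015, 3416, 3817, 4218, 4619, 5020, 5421, 5822, 6223, 6624

k = N/n = 6817/17 = 401
student 1: 208
student 2: 208 + 401 = 609
student 3: 609 + 401 = 1010
student 4: 1010 + 401 = 1411
student 5: 1411 + 401 = 1812
student 6: 1812 + 401 = 2213
student 7: 2213 + 401 = 2614
student 8: 2614 + 401 = 3015
student 9: 3015 + 401 = 3416
student 10: 3416 + 401 = 3817
student 11: 3817 + 401 = 4218
student 12: 4218 + 401 = 4619
student 13: 4619 + 401 = 5020
student 14: 5020 + 401 = 5421
student 15: 5421 + 401 = 5822
student 16: 5822 + 401 = 6223
student 17: 6223 + 401 = 6624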